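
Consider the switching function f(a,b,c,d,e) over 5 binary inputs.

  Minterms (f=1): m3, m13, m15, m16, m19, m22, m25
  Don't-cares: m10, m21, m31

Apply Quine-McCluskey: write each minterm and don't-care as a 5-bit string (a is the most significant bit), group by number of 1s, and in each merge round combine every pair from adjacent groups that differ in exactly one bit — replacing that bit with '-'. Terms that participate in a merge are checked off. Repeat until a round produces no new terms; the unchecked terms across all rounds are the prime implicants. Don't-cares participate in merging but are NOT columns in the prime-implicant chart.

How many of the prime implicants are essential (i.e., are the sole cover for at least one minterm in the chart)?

5

size-2^0 implicants → 00011(✓)  01010  01101(✓)  01111(✓)  10000  10011(✓)  10101  10110  11001  11111(✓)
size-2^1 implicants → -0011  -1111  011-1
Unchecked terms (primes): -0011, -1111, 01010, 011-1, 10000, 10101, 10110, 11001
Minterm coverage:
  m3 ⊆ -0011 [E]
  m13 ⊆ 011-1 [E]
  m15 ⊆ -1111,011-1
  m16 ⊆ 10000 [E]
  m19 ⊆ -0011 [E]
  m22 ⊆ 10110 [E]
  m25 ⊆ 11001 [E]
E = {-0011, 011-1, 10000, 10110, 11001}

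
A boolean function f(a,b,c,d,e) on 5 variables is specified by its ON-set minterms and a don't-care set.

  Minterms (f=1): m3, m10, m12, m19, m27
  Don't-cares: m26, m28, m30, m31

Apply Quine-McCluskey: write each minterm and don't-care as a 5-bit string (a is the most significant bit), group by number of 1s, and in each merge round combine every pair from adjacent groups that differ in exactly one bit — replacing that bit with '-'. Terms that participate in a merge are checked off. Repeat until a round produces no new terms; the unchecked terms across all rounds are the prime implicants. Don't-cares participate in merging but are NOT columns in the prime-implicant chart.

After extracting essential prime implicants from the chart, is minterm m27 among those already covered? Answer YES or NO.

size-2^0 implicants → 00011(✓)  01010(✓)  01100(✓)  10011(✓)  11010(✓)  11011(✓)  11100(✓)  11110(✓)  11111(✓)
size-2^1 implicants → -0011  -1010  -1100  1-011  11-10(✓)  11-11(✓)  1101-(✓)  111-0  1111-(✓)
size-2^2 implicants → 11-1-
Unchecked terms (primes): -0011, -1010, -1100, 1-011, 11-1-, 111-0
Minterm coverage:
  m3 ⊆ -0011 [E]
  m10 ⊆ -1010 [E]
  m12 ⊆ -1100 [E]
  m19 ⊆ -0011,1-011
  m27 ⊆ 1-011,11-1-
E = {-0011, -1010, -1100}

NO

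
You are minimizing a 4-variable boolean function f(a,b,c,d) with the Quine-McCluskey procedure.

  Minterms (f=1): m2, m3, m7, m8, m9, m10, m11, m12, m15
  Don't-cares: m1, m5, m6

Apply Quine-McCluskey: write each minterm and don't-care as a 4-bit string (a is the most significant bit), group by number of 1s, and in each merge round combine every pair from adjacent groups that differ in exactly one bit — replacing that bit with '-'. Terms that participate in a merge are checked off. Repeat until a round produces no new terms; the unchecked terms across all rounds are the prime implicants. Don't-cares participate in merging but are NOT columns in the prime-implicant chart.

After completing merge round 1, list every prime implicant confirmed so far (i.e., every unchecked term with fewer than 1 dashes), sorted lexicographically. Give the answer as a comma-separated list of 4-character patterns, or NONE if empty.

NONE

Round 0: 0001✓ 0010✓ 0011✓ 0101✓ 0110✓ 0111✓ 1000✓ 1001✓ 1010✓ 1011✓ 1100✓ 1111✓
Round 1: -001✓ -010✓ -011✓ -111✓ 0-01✓ 0-10✓ 0-11✓ 00-1✓ 001-✓ 01-1✓ 011-✓ 1-00 1-11✓ 10-0✓ 10-1✓ 100-✓ 101-✓
Round 2: --11 -0-1 -01- 0--1 0-1- 10--
PIs = {--11, -0-1, -01-, 0--1, 0-1-, 1-00, 10--}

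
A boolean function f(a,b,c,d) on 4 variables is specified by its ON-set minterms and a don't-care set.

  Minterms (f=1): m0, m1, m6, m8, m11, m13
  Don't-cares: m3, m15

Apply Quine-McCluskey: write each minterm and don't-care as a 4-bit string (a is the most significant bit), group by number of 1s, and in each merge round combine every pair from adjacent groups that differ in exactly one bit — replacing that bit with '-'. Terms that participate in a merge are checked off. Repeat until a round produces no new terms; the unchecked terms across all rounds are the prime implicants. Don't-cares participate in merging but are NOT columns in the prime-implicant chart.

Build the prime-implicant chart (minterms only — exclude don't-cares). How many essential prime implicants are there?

size-2^0 implicants → 0000(✓)  0001(✓)  0011(✓)  0110  1000(✓)  1011(✓)  1101(✓)  1111(✓)
size-2^1 implicants → -000  -011  00-1  000-  1-11  11-1
Unchecked terms (primes): -000, -011, 00-1, 000-, 0110, 1-11, 11-1
Minterm coverage:
  m0 ⊆ -000,000-
  m1 ⊆ 00-1,000-
  m6 ⊆ 0110 [E]
  m8 ⊆ -000 [E]
  m11 ⊆ -011,1-11
  m13 ⊆ 11-1 [E]
E = {-000, 0110, 11-1}

3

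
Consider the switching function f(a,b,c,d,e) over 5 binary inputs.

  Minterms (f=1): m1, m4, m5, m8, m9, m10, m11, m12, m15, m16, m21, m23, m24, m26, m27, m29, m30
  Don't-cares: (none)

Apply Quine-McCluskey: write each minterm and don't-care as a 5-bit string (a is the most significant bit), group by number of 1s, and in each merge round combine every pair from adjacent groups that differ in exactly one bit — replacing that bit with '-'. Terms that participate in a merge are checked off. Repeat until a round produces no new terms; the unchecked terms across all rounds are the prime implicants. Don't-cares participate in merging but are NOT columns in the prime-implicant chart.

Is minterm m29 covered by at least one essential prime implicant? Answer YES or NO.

[col 0] 00001*, 00100*, 00101*, 01000*, 01001*, 01010*, 01011*, 01100*, 01111*, 10000*, 10101*, 10111*, 11000*, 11010*, 11011*, 11101*, 11110*
[col 1] -0101, -1000*, -1010*, -1011*, 0-001, 0-100, 00-01, 0010-, 01-00, 01-11, 010-0*, 010-1*, 0100-*, 0101-*, 1-000, 1-101, 101-1, 11-10, 110-0*, 1101-*
[col 2] -10-0, -101-, 010--
Prime implicants: -0101, -10-0, -101-, 0-001, 0-100, 00-01, 0010-, 01-00, 01-11, 010--, 1-000, 1-101, 101-1, 11-10
PI chart (minterm → PIs covering it):
  1 | 0-001,00-01
  4 | 0-100,0010-
  5 | -0101,00-01,0010-
  8 | -10-0,01-00,010--
  9 | 0-001,010--
  10 | -10-0,-101-,010--
  11 | -101-,01-11,010--
  12 | 0-100,01-00
  15 | 01-11  (sole → essential)
  16 | 1-000  (sole → essential)
  21 | -0101,1-101,101-1
  23 | 101-1  (sole → essential)
  24 | -10-0,1-000
  26 | -10-0,-101-,11-10
  27 | -101-  (sole → essential)
  29 | 1-101  (sole → essential)
  30 | 11-10  (sole → essential)
Essential prime implicants: -101-, 01-11, 1-000, 1-101, 101-1, 11-10

YES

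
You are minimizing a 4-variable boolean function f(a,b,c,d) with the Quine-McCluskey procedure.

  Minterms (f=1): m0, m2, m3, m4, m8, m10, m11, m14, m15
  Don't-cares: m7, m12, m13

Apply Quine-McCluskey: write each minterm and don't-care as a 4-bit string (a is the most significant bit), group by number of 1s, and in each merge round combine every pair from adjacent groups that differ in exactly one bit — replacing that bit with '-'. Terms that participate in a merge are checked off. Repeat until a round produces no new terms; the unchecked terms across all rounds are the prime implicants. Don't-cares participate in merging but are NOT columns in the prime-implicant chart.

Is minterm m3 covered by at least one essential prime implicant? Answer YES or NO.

size-2^0 implicants → 0000(✓)  0010(✓)  0011(✓)  0100(✓)  0111(✓)  1000(✓)  1010(✓)  1011(✓)  1100(✓)  1101(✓)  1110(✓)  1111(✓)
size-2^1 implicants → -000(✓)  -010(✓)  -011(✓)  -100(✓)  -111(✓)  0-00(✓)  0-11(✓)  00-0(✓)  001-(✓)  1-00(✓)  1-10(✓)  1-11(✓)  10-0(✓)  101-(✓)  11-0(✓)  11-1(✓)  110-(✓)  111-(✓)
size-2^2 implicants → --00  --11  -0-0  -01-  1--0  1-1-  11--
Unchecked terms (primes): --00, --11, -0-0, -01-, 1--0, 1-1-, 11--
Minterm coverage:
  m0 ⊆ --00,-0-0
  m2 ⊆ -0-0,-01-
  m3 ⊆ --11,-01-
  m4 ⊆ --00 [E]
  m8 ⊆ --00,-0-0,1--0
  m10 ⊆ -0-0,-01-,1--0,1-1-
  m11 ⊆ --11,-01-,1-1-
  m14 ⊆ 1--0,1-1-,11--
  m15 ⊆ --11,1-1-,11--
E = {--00}

NO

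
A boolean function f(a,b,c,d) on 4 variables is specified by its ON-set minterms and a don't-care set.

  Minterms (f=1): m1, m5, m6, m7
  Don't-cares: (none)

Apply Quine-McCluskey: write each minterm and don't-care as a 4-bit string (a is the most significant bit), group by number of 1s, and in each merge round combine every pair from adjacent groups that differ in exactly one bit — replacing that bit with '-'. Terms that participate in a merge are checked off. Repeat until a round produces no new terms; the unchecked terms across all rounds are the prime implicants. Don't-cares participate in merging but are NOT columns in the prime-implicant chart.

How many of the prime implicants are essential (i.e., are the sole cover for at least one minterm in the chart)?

[col 0] 0001*, 0101*, 0110*, 0111*
[col 1] 0-01, 01-1, 011-
Prime implicants: 0-01, 01-1, 011-
PI chart (minterm → PIs covering it):
  1 | 0-01  (sole → essential)
  5 | 0-01,01-1
  6 | 011-  (sole → essential)
  7 | 01-1,011-
Essential prime implicants: 0-01, 011-

2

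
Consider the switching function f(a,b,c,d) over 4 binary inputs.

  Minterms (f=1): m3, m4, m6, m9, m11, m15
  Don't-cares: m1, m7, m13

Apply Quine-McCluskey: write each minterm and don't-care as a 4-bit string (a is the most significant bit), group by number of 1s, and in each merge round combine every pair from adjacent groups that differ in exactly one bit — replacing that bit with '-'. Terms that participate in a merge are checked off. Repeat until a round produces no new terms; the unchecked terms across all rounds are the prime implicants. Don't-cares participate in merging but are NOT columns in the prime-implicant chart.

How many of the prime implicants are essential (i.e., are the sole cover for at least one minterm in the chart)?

1

[col 0] 0001*, 0011*, 0100*, 0110*, 0111*, 1001*, 1011*, 1101*, 1111*
[col 1] -001*, -011*, -111*, 0-11*, 00-1*, 01-0, 011-, 1-01*, 1-11*, 10-1*, 11-1*
[col 2] --11, -0-1, 1--1
Prime implicants: --11, -0-1, 01-0, 011-, 1--1
PI chart (minterm → PIs covering it):
  3 | --11,-0-1
  4 | 01-0  (sole → essential)
  6 | 01-0,011-
  9 | -0-1,1--1
  11 | --11,-0-1,1--1
  15 | --11,1--1
Essential prime implicants: 01-0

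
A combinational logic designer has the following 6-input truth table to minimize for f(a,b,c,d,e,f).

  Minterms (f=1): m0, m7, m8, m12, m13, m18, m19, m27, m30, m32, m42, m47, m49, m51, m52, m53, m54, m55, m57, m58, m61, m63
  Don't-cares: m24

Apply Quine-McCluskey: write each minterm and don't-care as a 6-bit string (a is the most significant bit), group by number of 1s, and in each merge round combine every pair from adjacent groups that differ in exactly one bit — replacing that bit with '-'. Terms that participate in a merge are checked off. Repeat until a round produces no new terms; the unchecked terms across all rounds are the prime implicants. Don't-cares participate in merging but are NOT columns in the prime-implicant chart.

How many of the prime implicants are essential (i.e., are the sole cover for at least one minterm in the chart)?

10

size-2^0 implicants → 000000(✓)  000111  001000(✓)  001100(✓)  001101(✓)  010010(✓)  010011(✓)  011000(✓)  011011(✓)  011110  100000(✓)  101010(✓)  101111(✓)  110001(✓)  110011(✓)  110100(✓)  110101(✓)  110110(✓)  110111(✓)  111001(✓)  111010(✓)  111101(✓)  111111(✓)
size-2^1 implicants → -00000  -10011  0-1000  00-000  001-00  00110-  01-011  01001-  1-1010  1-1111  11-001(✓)  11-101(✓)  11-111(✓)  110-01(✓)  110-11(✓)  1100-1(✓)  1101-0(✓)  1101-1(✓)  11010-(✓)  11011-(✓)  111-01(✓)  1111-1(✓)
size-2^2 implicants → 11--01  11-1-1  110--1  1101--
Unchecked terms (primes): -00000, -10011, 0-1000, 00-000, 000111, 001-00, 00110-, 01-011, 01001-, 011110, 1-1010, 1-1111, 11--01, 11-1-1, 110--1, 1101--
Minterm coverage:
  m0 ⊆ -00000,00-000
  m7 ⊆ 000111 [E]
  m8 ⊆ 0-1000,00-000,001-00
  m12 ⊆ 001-00,00110-
  m13 ⊆ 00110- [E]
  m18 ⊆ 01001- [E]
  m19 ⊆ -10011,01-011,01001-
  m27 ⊆ 01-011 [E]
  m30 ⊆ 011110 [E]
  m32 ⊆ -00000 [E]
  m42 ⊆ 1-1010 [E]
  m47 ⊆ 1-1111 [E]
  m49 ⊆ 11--01,110--1
  m51 ⊆ -10011,110--1
  m52 ⊆ 1101-- [E]
  m53 ⊆ 11--01,11-1-1,110--1,1101--
  m54 ⊆ 1101-- [E]
  m55 ⊆ 11-1-1,110--1,1101--
  m57 ⊆ 11--01 [E]
  m58 ⊆ 1-1010 [E]
  m61 ⊆ 11--01,11-1-1
  m63 ⊆ 1-1111,11-1-1
E = {-00000, 000111, 00110-, 01-011, 01001-, 011110, 1-1010, 1-1111, 11--01, 1101--}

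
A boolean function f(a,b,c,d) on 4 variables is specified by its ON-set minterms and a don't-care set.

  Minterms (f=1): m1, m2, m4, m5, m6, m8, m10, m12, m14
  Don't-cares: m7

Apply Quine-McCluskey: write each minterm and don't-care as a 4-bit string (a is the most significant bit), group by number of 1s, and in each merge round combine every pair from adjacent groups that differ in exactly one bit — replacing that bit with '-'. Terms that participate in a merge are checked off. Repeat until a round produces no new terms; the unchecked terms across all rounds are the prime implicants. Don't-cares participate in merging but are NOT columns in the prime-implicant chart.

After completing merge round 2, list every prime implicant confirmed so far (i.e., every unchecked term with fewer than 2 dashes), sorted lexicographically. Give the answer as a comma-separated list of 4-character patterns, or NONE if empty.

size-2^0 implicants → 0001(✓)  0010(✓)  0100(✓)  0101(✓)  0110(✓)  0111(✓)  1000(✓)  1010(✓)  1100(✓)  1110(✓)
size-2^1 implicants → -010(✓)  -100(✓)  -110(✓)  0-01  0-10(✓)  01-0(✓)  01-1(✓)  010-(✓)  011-(✓)  1-00(✓)  1-10(✓)  10-0(✓)  11-0(✓)
size-2^2 implicants → --10  -1-0  01--  1--0
Unchecked terms (primes): --10, -1-0, 0-01, 01--, 1--0

0-01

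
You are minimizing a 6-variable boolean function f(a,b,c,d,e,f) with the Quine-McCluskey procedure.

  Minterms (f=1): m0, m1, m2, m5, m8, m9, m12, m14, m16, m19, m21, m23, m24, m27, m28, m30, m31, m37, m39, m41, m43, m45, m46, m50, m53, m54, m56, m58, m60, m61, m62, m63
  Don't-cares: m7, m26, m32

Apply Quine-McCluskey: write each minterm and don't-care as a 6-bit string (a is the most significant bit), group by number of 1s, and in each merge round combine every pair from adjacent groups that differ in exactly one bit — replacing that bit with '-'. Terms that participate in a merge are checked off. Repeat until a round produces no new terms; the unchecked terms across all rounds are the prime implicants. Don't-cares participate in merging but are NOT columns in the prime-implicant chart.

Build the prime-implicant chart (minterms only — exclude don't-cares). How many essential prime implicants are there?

[col 0] 000000*, 000001*, 000010*, 000101*, 000111*, 001000*, 001001*, 001100*, 001110*, 010000*, 010011*, 010101*, 010111*, 011000*, 011010*, 011011*, 011100*, 011110*, 011111*, 100000*, 100101*, 100111*, 101001*, 101011*, 101101*, 101110*, 110010*, 110101*, 110110*, 111000*, 111010*, 111100*, 111101*, 111110*, 111111*
[col 1] -00000, -00101*, -00111*, -01001, -01110*, -10101*, -11000*, -11010*, -11100*, -11110*, -11111*, 0-0000*, 0-0101*, 0-0111*, 0-1000*, 0-1100*, 0-1110*, 00-000*, 00-001*, 000-01, 0000-0, 00000-*, 0001-1*, 001-00*, 00100-*, 0011-0*, 01-000*, 01-011*, 01-111*, 010-11*, 0101-1*, 011-00*, 011-10*, 011-11*, 0110-0*, 01101-*, 0111-0*, 01111-*, 1-0101*, 1-1101*, 1-1110*, 10-101*, 1001-1*, 101-01, 1010-1, 11-010*, 11-101*, 11-110*, 110-10*, 111-00*, 111-10*, 1110-0*, 1111-0*, 1111-1*, 11110-*, 11111-*
[col 2] --0101, --1110, -001-1, -11-00*, -11-10*, -110-0*, -111-0*, -1111-, 0--000, 0-01-1, 0-1-00, 0-11-0, 00-00-, 01--11, 011--0*, 011-1-, 1--101, 11--10, 111--0*, 1111--
[col 3] -11--0
Prime implicants: --0101, --1110, -00000, -001-1, -01001, -11--0, -1111-, 0--000, 0-01-1, 0-1-00, 0-11-0, 00-00-, 000-01, 0000-0, 01--11, 011-1-, 1--101, 101-01, 1010-1, 11--10, 1111--
PI chart (minterm → PIs covering it):
  0 | -00000,0--000,00-00-,0000-0
  1 | 00-00-,000-01
  2 | 0000-0  (sole → essential)
  5 | --0101,-001-1,0-01-1,000-01
  8 | 0--000,0-1-00,00-00-
  9 | -01001,00-00-
  12 | 0-1-00,0-11-0
  14 | --1110,0-11-0
  16 | 0--000  (sole → essential)
  19 | 01--11  (sole → essential)
  21 | --0101,0-01-1
  23 | 0-01-1,01--11
  24 | -11--0,0--000,0-1-00
  27 | 01--11,011-1-
  28 | -11--0,0-1-00,0-11-0
  30 | --1110,-11--0,-1111-,0-11-0,011-1-
  31 | -1111-,01--11,011-1-
  37 | --0101,-001-1,1--101
  39 | -001-1  (sole → essential)
  41 | -01001,101-01,1010-1
  43 | 1010-1  (sole → essential)
  45 | 1--101,101-01
  46 | --1110  (sole → essential)
  50 | 11--10  (sole → essential)
  53 | --0101,1--101
  54 | 11--10  (sole → essential)
  56 | -11--0  (sole → essential)
  58 | -11--0,11--10
  60 | -11--0,1111--
  61 | 1--101,1111--
  62 | --1110,-11--0,-1111-,11--10,1111--
  63 | -1111-,1111--
Essential prime implicants: --1110, -001-1, -11--0, 0--000, 0000-0, 01--11, 1010-1, 11--10

8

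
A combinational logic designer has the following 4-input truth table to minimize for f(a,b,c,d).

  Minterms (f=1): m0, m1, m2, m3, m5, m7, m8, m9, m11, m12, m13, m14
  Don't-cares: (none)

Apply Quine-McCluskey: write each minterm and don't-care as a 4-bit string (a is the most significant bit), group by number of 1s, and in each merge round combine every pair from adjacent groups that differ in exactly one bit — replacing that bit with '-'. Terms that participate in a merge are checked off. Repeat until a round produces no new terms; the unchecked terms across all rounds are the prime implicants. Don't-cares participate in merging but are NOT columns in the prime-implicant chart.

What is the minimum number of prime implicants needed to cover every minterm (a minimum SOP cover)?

[col 0] 0000*, 0001*, 0010*, 0011*, 0101*, 0111*, 1000*, 1001*, 1011*, 1100*, 1101*, 1110*
[col 1] -000*, -001*, -011*, -101*, 0-01*, 0-11*, 00-0*, 00-1*, 000-*, 001-*, 01-1*, 1-00*, 1-01*, 10-1*, 100-*, 11-0, 110-*
[col 2] --01, -0-1, -00-, 0--1, 00--, 1-0-
Prime implicants: --01, -0-1, -00-, 0--1, 00--, 1-0-, 11-0
PI chart (minterm → PIs covering it):
  0 | -00-,00--
  1 | --01,-0-1,-00-,0--1,00--
  2 | 00--  (sole → essential)
  3 | -0-1,0--1,00--
  5 | --01,0--1
  7 | 0--1  (sole → essential)
  8 | -00-,1-0-
  9 | --01,-0-1,-00-,1-0-
  11 | -0-1  (sole → essential)
  12 | 1-0-,11-0
  13 | --01,1-0-
  14 | 11-0  (sole → essential)
Essential prime implicants: -0-1, 0--1, 00--, 11-0
Petrick residual → 1-0-
Minimum SOP uses 5 PIs: b'd + a'd + a'b' + ac' + abd'

5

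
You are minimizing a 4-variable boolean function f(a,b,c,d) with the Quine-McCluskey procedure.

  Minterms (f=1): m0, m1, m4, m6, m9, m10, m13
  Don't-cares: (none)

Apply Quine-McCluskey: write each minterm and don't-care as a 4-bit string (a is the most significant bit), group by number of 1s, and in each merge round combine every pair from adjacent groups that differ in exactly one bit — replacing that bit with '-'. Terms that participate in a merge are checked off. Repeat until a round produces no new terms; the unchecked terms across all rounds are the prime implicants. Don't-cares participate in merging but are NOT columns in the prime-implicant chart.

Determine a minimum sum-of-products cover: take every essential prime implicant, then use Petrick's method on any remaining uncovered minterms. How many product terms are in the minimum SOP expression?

Round 0: 0000✓ 0001✓ 0100✓ 0110✓ 1001✓ 1010 1101✓
Round 1: -001 0-00 000- 01-0 1-01
PIs = {-001, 0-00, 000-, 01-0, 1-01, 1010}
Coverage chart:
  m0: 0-00,000-
  m1: -001,000-
  m4: 0-00,01-0
  m6: 01-0 ←essential
  m9: -001,1-01
  m10: 1010 ←essential
  m13: 1-01 ←essential
Essential: 01-0, 1-01, 1010
Petrick residual → 000-
Min cover (4 terms): a'b'c' + a'bd' + ac'd + ab'cd'

4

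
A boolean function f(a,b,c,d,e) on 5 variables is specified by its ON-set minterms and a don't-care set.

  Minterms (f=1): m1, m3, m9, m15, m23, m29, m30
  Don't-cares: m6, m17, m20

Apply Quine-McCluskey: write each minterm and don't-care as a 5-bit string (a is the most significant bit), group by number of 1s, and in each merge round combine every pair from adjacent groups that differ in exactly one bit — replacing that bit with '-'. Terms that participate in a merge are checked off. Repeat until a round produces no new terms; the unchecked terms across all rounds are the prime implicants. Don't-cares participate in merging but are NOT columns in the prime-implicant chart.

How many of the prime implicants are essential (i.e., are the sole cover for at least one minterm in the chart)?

6

[col 0] 00001*, 00011*, 00110, 01001*, 01111, 10001*, 10100, 10111, 11101, 11110
[col 1] -0001, 0-001, 000-1
Prime implicants: -0001, 0-001, 000-1, 00110, 01111, 10100, 10111, 11101, 11110
PI chart (minterm → PIs covering it):
  1 | -0001,0-001,000-1
  3 | 000-1  (sole → essential)
  9 | 0-001  (sole → essential)
  15 | 01111  (sole → essential)
  23 | 10111  (sole → essential)
  29 | 11101  (sole → essential)
  30 | 11110  (sole → essential)
Essential prime implicants: 0-001, 000-1, 01111, 10111, 11101, 11110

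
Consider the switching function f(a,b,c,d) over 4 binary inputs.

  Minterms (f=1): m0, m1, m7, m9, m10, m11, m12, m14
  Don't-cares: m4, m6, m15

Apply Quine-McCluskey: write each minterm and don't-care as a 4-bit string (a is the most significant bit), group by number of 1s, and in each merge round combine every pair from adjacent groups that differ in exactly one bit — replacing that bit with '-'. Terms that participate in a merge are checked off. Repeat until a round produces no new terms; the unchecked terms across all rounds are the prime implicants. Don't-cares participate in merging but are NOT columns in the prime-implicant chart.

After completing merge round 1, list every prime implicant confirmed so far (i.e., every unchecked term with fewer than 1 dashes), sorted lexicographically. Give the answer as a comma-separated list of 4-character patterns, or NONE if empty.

NONE

size-2^0 implicants → 0000(✓)  0001(✓)  0100(✓)  0110(✓)  0111(✓)  1001(✓)  1010(✓)  1011(✓)  1100(✓)  1110(✓)  1111(✓)
size-2^1 implicants → -001  -100(✓)  -110(✓)  -111(✓)  0-00  000-  01-0(✓)  011-(✓)  1-10(✓)  1-11(✓)  10-1  101-(✓)  11-0(✓)  111-(✓)
size-2^2 implicants → -1-0  -11-  1-1-
Unchecked terms (primes): -001, -1-0, -11-, 0-00, 000-, 1-1-, 10-1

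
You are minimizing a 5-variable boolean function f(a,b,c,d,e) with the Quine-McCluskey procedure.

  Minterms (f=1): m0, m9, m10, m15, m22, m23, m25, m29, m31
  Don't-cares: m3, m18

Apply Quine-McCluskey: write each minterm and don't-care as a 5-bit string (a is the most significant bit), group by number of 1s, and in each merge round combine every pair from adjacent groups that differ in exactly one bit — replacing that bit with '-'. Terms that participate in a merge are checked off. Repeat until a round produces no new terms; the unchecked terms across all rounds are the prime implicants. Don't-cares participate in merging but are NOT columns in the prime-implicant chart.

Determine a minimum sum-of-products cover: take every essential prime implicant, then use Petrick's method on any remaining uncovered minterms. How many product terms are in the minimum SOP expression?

6

size-2^0 implicants → 00000  00011  01001(✓)  01010  01111(✓)  10010(✓)  10110(✓)  10111(✓)  11001(✓)  11101(✓)  11111(✓)
size-2^1 implicants → -1001  -1111  1-111  10-10  1011-  11-01  111-1
Unchecked terms (primes): -1001, -1111, 00000, 00011, 01010, 1-111, 10-10, 1011-, 11-01, 111-1
Minterm coverage:
  m0 ⊆ 00000 [E]
  m9 ⊆ -1001 [E]
  m10 ⊆ 01010 [E]
  m15 ⊆ -1111 [E]
  m22 ⊆ 10-10,1011-
  m23 ⊆ 1-111,1011-
  m25 ⊆ -1001,11-01
  m29 ⊆ 11-01,111-1
  m31 ⊆ -1111,1-111,111-1
E = {-1001, -1111, 00000, 01010}
Petrick residual → 1011-, 11-01
Cover = bc'd'e + bcde + a'b'c'd'e' + a'bc'de' + ab'cd + abd'e  |cover|=6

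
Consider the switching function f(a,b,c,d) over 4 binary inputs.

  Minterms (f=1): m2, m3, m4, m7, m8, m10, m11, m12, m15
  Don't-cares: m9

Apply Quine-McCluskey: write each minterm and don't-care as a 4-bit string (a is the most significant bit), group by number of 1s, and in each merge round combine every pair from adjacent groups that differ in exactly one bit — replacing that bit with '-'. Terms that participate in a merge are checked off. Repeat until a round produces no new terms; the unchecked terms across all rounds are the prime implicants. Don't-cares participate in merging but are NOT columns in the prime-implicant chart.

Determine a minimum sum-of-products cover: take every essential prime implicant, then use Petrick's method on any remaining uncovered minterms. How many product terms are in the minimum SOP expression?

size-2^0 implicants → 0010(✓)  0011(✓)  0100(✓)  0111(✓)  1000(✓)  1001(✓)  1010(✓)  1011(✓)  1100(✓)  1111(✓)
size-2^1 implicants → -010(✓)  -011(✓)  -100  -111(✓)  0-11(✓)  001-(✓)  1-00  1-11(✓)  10-0(✓)  10-1(✓)  100-(✓)  101-(✓)
size-2^2 implicants → --11  -01-  10--
Unchecked terms (primes): --11, -01-, -100, 1-00, 10--
Minterm coverage:
  m2 ⊆ -01- [E]
  m3 ⊆ --11,-01-
  m4 ⊆ -100 [E]
  m7 ⊆ --11 [E]
  m8 ⊆ 1-00,10--
  m10 ⊆ -01-,10--
  m11 ⊆ --11,-01-,10--
  m12 ⊆ -100,1-00
  m15 ⊆ --11 [E]
E = {--11, -01-, -100}
Petrick residual → 1-00
Cover = cd + b'c + bc'd' + ac'd'  |cover|=4

4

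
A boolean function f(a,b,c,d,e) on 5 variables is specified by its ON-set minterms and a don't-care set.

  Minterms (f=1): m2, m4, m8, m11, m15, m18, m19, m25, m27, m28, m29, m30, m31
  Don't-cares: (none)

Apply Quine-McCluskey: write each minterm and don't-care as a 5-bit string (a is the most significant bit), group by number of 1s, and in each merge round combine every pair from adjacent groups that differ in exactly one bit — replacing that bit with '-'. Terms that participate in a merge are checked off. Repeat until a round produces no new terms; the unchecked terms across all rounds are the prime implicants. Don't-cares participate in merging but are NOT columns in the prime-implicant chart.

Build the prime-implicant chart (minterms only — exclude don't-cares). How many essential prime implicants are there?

6

[col 0] 00010*, 00100, 01000, 01011*, 01111*, 10010*, 10011*, 11001*, 11011*, 11100*, 11101*, 11110*, 11111*
[col 1] -0010, -1011*, -1111*, 01-11*, 1-011, 1001-, 11-01*, 11-11*, 110-1*, 111-0*, 111-1*, 1110-*, 1111-*
[col 2] -1-11, 11--1, 111--
Prime implicants: -0010, -1-11, 00100, 01000, 1-011, 1001-, 11--1, 111--
PI chart (minterm → PIs covering it):
  2 | -0010  (sole → essential)
  4 | 00100  (sole → essential)
  8 | 01000  (sole → essential)
  11 | -1-11  (sole → essential)
  15 | -1-11  (sole → essential)
  18 | -0010,1001-
  19 | 1-011,1001-
  25 | 11--1  (sole → essential)
  27 | -1-11,1-011,11--1
  28 | 111--  (sole → essential)
  29 | 11--1,111--
  30 | 111--  (sole → essential)
  31 | -1-11,11--1,111--
Essential prime implicants: -0010, -1-11, 00100, 01000, 11--1, 111--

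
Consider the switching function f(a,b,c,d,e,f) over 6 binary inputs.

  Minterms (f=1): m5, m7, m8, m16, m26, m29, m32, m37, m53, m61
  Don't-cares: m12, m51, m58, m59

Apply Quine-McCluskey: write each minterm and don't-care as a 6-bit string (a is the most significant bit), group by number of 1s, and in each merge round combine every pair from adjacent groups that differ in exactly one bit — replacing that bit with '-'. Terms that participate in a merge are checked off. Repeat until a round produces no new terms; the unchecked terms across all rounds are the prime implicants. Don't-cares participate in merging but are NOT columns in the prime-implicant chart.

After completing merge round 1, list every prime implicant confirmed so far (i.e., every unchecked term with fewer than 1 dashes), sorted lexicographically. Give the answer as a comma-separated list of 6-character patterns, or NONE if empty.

size-2^0 implicants → 000101(✓)  000111(✓)  001000(✓)  001100(✓)  010000  011010(✓)  011101(✓)  100000  100101(✓)  110011(✓)  110101(✓)  111010(✓)  111011(✓)  111101(✓)
size-2^1 implicants → -00101  -11010  -11101  0001-1  001-00  1-0101  11-011  11-101  11101-
Unchecked terms (primes): -00101, -11010, -11101, 0001-1, 001-00, 010000, 1-0101, 100000, 11-011, 11-101, 11101-

010000, 100000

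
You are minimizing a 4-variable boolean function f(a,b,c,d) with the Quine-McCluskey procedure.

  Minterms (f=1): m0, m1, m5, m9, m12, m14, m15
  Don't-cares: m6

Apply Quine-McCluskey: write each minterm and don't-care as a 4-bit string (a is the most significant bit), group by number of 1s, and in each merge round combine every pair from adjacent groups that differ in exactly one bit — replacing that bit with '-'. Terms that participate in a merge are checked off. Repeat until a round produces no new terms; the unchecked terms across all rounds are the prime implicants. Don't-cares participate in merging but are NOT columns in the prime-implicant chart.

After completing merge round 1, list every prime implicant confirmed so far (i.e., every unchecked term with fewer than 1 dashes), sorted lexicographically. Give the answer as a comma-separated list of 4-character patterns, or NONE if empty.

NONE

size-2^0 implicants → 0000(✓)  0001(✓)  0101(✓)  0110(✓)  1001(✓)  1100(✓)  1110(✓)  1111(✓)
size-2^1 implicants → -001  -110  0-01  000-  11-0  111-
Unchecked terms (primes): -001, -110, 0-01, 000-, 11-0, 111-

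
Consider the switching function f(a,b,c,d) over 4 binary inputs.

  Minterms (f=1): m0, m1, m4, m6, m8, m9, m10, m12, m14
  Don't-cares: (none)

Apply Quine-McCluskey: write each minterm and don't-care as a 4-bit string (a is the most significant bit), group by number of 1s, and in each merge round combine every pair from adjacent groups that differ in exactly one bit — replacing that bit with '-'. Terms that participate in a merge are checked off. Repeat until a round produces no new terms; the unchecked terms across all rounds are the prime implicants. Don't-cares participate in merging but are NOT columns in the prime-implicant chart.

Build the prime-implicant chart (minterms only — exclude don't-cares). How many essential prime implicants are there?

[col 0] 0000*, 0001*, 0100*, 0110*, 1000*, 1001*, 1010*, 1100*, 1110*
[col 1] -000*, -001*, -100*, -110*, 0-00*, 000-*, 01-0*, 1-00*, 1-10*, 10-0*, 100-*, 11-0*
[col 2] --00, -00-, -1-0, 1--0
Prime implicants: --00, -00-, -1-0, 1--0
PI chart (minterm → PIs covering it):
  0 | --00,-00-
  1 | -00-  (sole → essential)
  4 | --00,-1-0
  6 | -1-0  (sole → essential)
  8 | --00,-00-,1--0
  9 | -00-  (sole → essential)
  10 | 1--0  (sole → essential)
  12 | --00,-1-0,1--0
  14 | -1-0,1--0
Essential prime implicants: -00-, -1-0, 1--0

3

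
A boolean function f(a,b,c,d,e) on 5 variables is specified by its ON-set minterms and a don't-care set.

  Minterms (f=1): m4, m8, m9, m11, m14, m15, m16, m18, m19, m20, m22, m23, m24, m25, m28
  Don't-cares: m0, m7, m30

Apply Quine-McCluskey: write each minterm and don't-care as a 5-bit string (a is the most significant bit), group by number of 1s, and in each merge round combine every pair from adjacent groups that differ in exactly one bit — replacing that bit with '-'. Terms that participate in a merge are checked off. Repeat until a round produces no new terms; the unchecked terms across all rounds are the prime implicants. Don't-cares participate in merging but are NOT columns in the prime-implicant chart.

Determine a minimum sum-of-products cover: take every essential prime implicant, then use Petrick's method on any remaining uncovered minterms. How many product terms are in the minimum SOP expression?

[col 0] 00000*, 00100*, 00111*, 01000*, 01001*, 01011*, 01110*, 01111*, 10000*, 10010*, 10011*, 10100*, 10110*, 10111*, 11000*, 11001*, 11100*, 11110*
[col 1] -0000*, -0100*, -0111, -1000*, -1001*, -1110, 0-000*, 0-111, 00-00*, 01-11, 010-1, 0100-*, 0111-, 1-000*, 1-100*, 1-110*, 10-00*, 10-10*, 10-11*, 100-0*, 1001-*, 101-0*, 1011-*, 11-00*, 1100-*, 111-0*
[col 2] --000, -0-00, -100-, 1--00, 1-1-0, 10--0, 10-1-
Prime implicants: --000, -0-00, -0111, -100-, -1110, 0-111, 01-11, 010-1, 0111-, 1--00, 1-1-0, 10--0, 10-1-
PI chart (minterm → PIs covering it):
  4 | -0-00  (sole → essential)
  8 | --000,-100-
  9 | -100-,010-1
  11 | 01-11,010-1
  14 | -1110,0111-
  15 | 0-111,01-11,0111-
  16 | --000,-0-00,1--00,10--0
  18 | 10--0,10-1-
  19 | 10-1-  (sole → essential)
  20 | -0-00,1--00,1-1-0,10--0
  22 | 1-1-0,10--0,10-1-
  23 | -0111,10-1-
  24 | --000,-100-,1--00
  25 | -100-  (sole → essential)
  28 | 1--00,1-1-0
Essential prime implicants: -0-00, -100-, 10-1-
Petrick residual → -1110, 01-11, 1--00
Minimum SOP uses 6 PIs: b'd'e' + bc'd' + bcde' + a'bde + ad'e' + ab'd

6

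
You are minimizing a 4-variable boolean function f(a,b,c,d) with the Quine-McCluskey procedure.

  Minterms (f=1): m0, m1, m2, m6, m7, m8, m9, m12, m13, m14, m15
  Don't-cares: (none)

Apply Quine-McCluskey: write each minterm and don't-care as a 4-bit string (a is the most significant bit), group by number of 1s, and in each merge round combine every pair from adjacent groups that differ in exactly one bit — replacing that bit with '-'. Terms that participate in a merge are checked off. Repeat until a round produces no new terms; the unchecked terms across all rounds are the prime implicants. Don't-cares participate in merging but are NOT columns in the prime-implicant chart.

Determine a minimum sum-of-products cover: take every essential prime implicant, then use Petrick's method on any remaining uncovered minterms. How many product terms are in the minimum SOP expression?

[col 0] 0000*, 0001*, 0010*, 0110*, 0111*, 1000*, 1001*, 1100*, 1101*, 1110*, 1111*
[col 1] -000*, -001*, -110*, -111*, 0-10, 00-0, 000-*, 011-*, 1-00*, 1-01*, 100-*, 11-0*, 11-1*, 110-*, 111-*
[col 2] -00-, -11-, 1-0-, 11--
Prime implicants: -00-, -11-, 0-10, 00-0, 1-0-, 11--
PI chart (minterm → PIs covering it):
  0 | -00-,00-0
  1 | -00-  (sole → essential)
  2 | 0-10,00-0
  6 | -11-,0-10
  7 | -11-  (sole → essential)
  8 | -00-,1-0-
  9 | -00-,1-0-
  12 | 1-0-,11--
  13 | 1-0-,11--
  14 | -11-,11--
  15 | -11-,11--
Essential prime implicants: -00-, -11-
Petrick residual → 0-10, 1-0-
Minimum SOP uses 4 PIs: b'c' + bc + a'cd' + ac'

4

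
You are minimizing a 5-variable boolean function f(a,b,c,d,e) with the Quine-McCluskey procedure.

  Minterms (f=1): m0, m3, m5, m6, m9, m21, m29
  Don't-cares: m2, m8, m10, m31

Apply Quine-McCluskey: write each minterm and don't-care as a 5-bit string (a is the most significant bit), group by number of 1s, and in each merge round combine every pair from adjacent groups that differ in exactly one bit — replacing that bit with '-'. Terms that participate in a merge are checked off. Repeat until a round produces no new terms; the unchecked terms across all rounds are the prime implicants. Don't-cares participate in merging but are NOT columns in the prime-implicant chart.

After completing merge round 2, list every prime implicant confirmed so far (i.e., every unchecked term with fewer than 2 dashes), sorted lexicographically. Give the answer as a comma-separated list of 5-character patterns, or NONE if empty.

size-2^0 implicants → 00000(✓)  00010(✓)  00011(✓)  00101(✓)  00110(✓)  01000(✓)  01001(✓)  01010(✓)  10101(✓)  11101(✓)  11111(✓)
size-2^1 implicants → -0101  0-000(✓)  0-010(✓)  00-10  000-0(✓)  0001-  010-0(✓)  0100-  1-101  111-1
size-2^2 implicants → 0-0-0
Unchecked terms (primes): -0101, 0-0-0, 00-10, 0001-, 0100-, 1-101, 111-1

-0101, 00-10, 0001-, 0100-, 1-101, 111-1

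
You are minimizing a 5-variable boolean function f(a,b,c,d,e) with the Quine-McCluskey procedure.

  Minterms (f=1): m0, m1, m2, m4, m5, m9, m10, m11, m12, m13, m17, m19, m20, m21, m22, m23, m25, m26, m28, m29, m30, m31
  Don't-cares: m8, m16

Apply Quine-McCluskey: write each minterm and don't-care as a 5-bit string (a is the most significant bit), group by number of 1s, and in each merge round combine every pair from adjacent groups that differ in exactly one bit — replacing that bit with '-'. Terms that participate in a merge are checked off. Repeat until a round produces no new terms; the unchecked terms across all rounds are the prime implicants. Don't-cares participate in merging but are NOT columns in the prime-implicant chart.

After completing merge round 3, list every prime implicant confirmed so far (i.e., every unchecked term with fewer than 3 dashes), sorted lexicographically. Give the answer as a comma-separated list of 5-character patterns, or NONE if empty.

size-2^0 implicants → 00000(✓)  00001(✓)  00010(✓)  00100(✓)  00101(✓)  01000(✓)  01001(✓)  01010(✓)  01011(✓)  01100(✓)  01101(✓)  10000(✓)  10001(✓)  10011(✓)  10100(✓)  10101(✓)  10110(✓)  10111(✓)  11001(✓)  11010(✓)  11100(✓)  11101(✓)  11110(✓)  11111(✓)
size-2^1 implicants → -0000(✓)  -0001(✓)  -0100(✓)  -0101(✓)  -1001(✓)  -1010  -1100(✓)  -1101(✓)  0-000(✓)  0-001(✓)  0-010(✓)  0-100(✓)  0-101(✓)  00-00(✓)  00-01(✓)  000-0(✓)  0000-(✓)  0010-(✓)  01-00(✓)  01-01(✓)  010-0(✓)  010-1(✓)  0100-(✓)  0101-(✓)  0110-(✓)  1-001(✓)  1-100(✓)  1-101(✓)  1-110(✓)  1-111(✓)  10-00(✓)  10-01(✓)  10-11(✓)  100-1(✓)  1000-(✓)  101-0(✓)  101-1(✓)  1010-(✓)  1011-(✓)  11-01(✓)  11-10  111-0(✓)  111-1(✓)  1110-(✓)  1111-(✓)
size-2^2 implicants → --001(✓)  --100(✓)  --101(✓)  -0-00(✓)  -0-01(✓)  -000-(✓)  -010-(✓)  -1-01(✓)  -110-(✓)  0--00(✓)  0--01(✓)  0-0-0  0-00-(✓)  0-10-(✓)  00-0-(✓)  01-0-(✓)  010--  1--01(✓)  1-1-0(✓)  1-1-1(✓)  1-10-(✓)  1-11-(✓)  10--1  10-0-(✓)  101--(✓)  111--(✓)
size-2^3 implicants → ---01  --10-  -0-0-  0--0-  1-1--
Unchecked terms (primes): ---01, --10-, -0-0-, -1010, 0--0-, 0-0-0, 010--, 1-1--, 10--1, 11-10

-1010, 0-0-0, 010--, 10--1, 11-10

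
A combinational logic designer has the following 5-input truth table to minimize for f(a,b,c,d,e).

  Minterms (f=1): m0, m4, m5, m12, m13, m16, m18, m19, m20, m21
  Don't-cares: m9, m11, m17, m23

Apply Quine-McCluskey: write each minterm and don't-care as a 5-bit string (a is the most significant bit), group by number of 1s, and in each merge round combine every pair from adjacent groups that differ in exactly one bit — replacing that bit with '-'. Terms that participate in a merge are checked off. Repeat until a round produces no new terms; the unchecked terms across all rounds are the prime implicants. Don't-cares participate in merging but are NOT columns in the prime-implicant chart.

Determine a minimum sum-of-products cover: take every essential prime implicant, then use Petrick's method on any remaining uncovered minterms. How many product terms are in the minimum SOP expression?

4

Round 0: 00000✓ 00100✓ 00101✓ 01001✓ 01011✓ 01100✓ 01101✓ 10000✓ 10001✓ 10010✓ 10011✓ 10100✓ 10101✓ 10111✓
Round 1: -0000✓ -0100✓ -0101✓ 0-100✓ 0-101✓ 00-00✓ 0010-✓ 01-01 010-1 0110-✓ 10-00✓ 10-01✓ 10-11✓ 100-0✓ 100-1✓ 1000-✓ 1001-✓ 101-1✓ 1010-✓
Round 2: -0-00 -010- 0-10- 10--1 10-0- 100--
PIs = {-0-00, -010-, 0-10-, 01-01, 010-1, 10--1, 10-0-, 100--}
Coverage chart:
  m0: -0-00 ←essential
  m4: -0-00,-010-,0-10-
  m5: -010-,0-10-
  m12: 0-10- ←essential
  m13: 0-10-,01-01
  m16: -0-00,10-0-,100--
  m18: 100-- ←essential
  m19: 10--1,100--
  m20: -0-00,-010-,10-0-
  m21: -010-,10--1,10-0-
Essential: -0-00, 0-10-, 100--
Petrick residual → -010-
Min cover (4 terms): b'd'e' + b'cd' + a'cd' + ab'c'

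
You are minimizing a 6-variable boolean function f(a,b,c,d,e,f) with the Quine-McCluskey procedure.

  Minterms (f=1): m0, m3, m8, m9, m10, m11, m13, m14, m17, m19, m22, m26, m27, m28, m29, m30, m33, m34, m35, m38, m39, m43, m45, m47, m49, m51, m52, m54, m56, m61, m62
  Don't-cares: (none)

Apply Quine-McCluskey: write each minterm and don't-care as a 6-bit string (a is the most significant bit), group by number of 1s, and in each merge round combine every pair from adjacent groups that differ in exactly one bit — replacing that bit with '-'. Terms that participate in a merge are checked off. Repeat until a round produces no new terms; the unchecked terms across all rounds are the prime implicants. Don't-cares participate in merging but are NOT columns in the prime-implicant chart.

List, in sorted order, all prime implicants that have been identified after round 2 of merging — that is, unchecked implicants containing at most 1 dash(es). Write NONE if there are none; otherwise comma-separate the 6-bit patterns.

00-000, 001-01, 0111-0, 01110-, 1-0110, 1011-1, 1101-0, 111000

Round 0: 000000✓ 000011✓ 001000✓ 001001✓ 001010✓ 001011✓ 001101✓ 001110✓ 010001✓ 010011✓ 010110✓ 011010✓ 011011✓ 011100✓ 011101✓ 011110✓ 100001✓ 100010✓ 100011✓ 100110✓ 100111✓ 101011✓ 101101✓ 101111✓ 110001✓ 110011✓ 110100✓ 110110✓ 111000 111101✓ 111110✓
Round 1: -00011✓ -01011✓ -01101✓ -10001✓ -10011✓ -10110✓ -11101✓ -11110✓ 0-0011✓ 0-1010✓ 0-1011✓ 0-1101✓ 0-1110✓ 00-000 00-011✓ 001-01 001-10✓ 0010-0✓ 0010-1✓ 00100-✓ 00101-✓ 01-011✓ 01-110✓ 0100-1✓ 011-10✓ 01101-✓ 0111-0 01110- 1-0001✓ 1-0011✓ 1-0110 1-1101✓ 10-011✓ 10-111✓ 100-10✓ 100-11✓ 1000-1✓ 10001-✓ 10011-✓ 101-11✓ 1011-1 11-110✓ 1100-1✓ 1101-0
Round 2: --0011 --1101 -0-011 -1-110 -100-1 0--011 0-1-10 0-101- 0010-- 1-00-1 10--11 100-1-
PIs = {--0011, --1101, -0-011, -1-110, -100-1, 0--011, 0-1-10, 0-101-, 00-000, 001-01, 0010--, 0111-0, 01110-, 1-00-1, 1-0110, 10--11, 100-1-, 1011-1, 1101-0, 111000}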